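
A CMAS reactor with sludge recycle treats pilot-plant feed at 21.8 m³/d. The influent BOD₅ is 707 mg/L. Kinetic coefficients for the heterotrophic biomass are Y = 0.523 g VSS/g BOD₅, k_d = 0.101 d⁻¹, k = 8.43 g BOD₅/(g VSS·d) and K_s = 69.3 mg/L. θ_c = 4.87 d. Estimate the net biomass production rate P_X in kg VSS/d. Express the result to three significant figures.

P_X ≈ 5.36 kg VSS/d

Effluent substrate depends only on kinetics and SRT: S = K_s(1 + k_d θ_c) / [θ_c(Yk − k_d) − 1] = 69.3 × (1 + 0.101 × 4.87) / [4.87 × (0.523 × 8.43 − 0.101) − 1] = 103.4 / 19.98 = 5.175 mg/L.
Y_obs = Y / (1 + k_d θ_c) = 0.523 / (1 + 0.101 × 4.87) = 0.523 / 1.492 = 0.3506.
ΔS = 707 − 5.17 = 701.8 mg/L, so the substrate removal rate is 21.8 × 701.8/1000 = 15.30 kg BOD₅/d.
Biomass produced: P_X = Y_obs·Q·ΔS = 0.3506 × 15.30 ≈ 5.364 kg VSS/d.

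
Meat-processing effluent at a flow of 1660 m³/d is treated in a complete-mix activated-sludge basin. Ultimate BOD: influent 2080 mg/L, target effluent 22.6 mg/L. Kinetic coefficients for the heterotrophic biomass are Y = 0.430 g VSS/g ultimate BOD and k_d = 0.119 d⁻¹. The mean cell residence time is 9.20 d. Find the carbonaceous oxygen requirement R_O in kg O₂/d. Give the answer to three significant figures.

R_O ≈ 2420 kg O₂/d

Y_obs = Y / (1 + k_d θ_c) = 0.430 / (1 + 0.119 × 9.20) = 0.430 / 2.095 = 0.2053.
Mass of ultimate BOD removed per day: Q(S₀ − S) = 1660 × 2057 g/m³ = 3415 kg/d.
P_X = Y_obs·Q·(S₀ − S) = 0.2053 × 3415 = 701.1 kg VSS/d.
R_O = Q·ΔS − 1.42 P_X = 3415 − 995.5 = 2420 kg O₂/d.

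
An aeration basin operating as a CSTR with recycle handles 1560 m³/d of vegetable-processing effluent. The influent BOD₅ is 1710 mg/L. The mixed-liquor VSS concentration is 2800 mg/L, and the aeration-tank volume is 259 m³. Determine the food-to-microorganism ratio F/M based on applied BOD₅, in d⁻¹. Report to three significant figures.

F/M = Q·S₀ / (V·X) = 1560 × 1710 / (259.0 × 2800) = 3.678 g BOD₅·(g VSS·d)⁻¹.

F/M ≈ 3.68 d⁻¹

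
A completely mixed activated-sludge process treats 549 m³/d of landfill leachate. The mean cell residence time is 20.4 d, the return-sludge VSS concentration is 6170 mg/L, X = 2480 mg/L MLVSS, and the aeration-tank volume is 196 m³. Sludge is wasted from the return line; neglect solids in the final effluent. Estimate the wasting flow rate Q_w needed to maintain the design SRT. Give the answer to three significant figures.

Q_w ≈ 3.86 m³/d

Q_w = (V·X)/(θ_c X_r) = 196.0 × 2480 / (20.4 × 6170) = 3.862 m³/d.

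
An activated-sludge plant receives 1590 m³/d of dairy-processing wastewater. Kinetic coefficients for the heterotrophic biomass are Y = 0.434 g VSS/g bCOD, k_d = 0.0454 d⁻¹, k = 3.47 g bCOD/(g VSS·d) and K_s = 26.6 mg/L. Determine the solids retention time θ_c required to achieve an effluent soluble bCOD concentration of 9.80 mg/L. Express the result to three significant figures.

θ_c ≈ 2.78 d

Specific growth rate at S = 9.80 mg/L: μ = YkS/(K_s+S) = 0.434·3.47·9.80/(26.6+9.80) = 0.4055 d⁻¹.
1/θ_c = 0.4055 − 0.0454 = 0.3601 d⁻¹, so θ_c = 2.777 d.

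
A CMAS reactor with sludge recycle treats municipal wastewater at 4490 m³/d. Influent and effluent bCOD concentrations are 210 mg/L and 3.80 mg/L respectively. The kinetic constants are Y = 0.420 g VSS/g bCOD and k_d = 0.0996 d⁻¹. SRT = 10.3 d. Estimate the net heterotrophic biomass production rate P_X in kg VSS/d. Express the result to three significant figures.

P_X ≈ 192 kg VSS/d

The observed yield is Y_obs = Y/(1 + k_d·θ_c) = 0.420 / (1 + 0.0996 × 10.3) = 0.420 / 2.026 = 0.2073 g VSS per g bCOD removed.
Substrate removed = Q·(S₀ − S) = 4490 m³/d × (210 − 3.80) g/m³ = 9.26×10^5 g/d = 925.8 kg/d.
So the net sludge growth is P_X = 0.2073 × 925.8 = 191.9 kg VSS/d.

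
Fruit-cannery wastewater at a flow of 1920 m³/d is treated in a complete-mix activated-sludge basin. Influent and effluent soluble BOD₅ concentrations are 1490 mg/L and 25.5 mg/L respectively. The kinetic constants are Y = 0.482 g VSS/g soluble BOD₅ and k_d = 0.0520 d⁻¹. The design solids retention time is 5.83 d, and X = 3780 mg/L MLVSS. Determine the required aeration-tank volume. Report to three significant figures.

From the SRT design equation V = Y Q (S₀−S) θ_c / [X (1 + k_d θ_c)] = 0.482 × 1920 × (1490 − 25.5) × 5.83 / [3780 × (1 + 0.0520 × 5.83)] = 7.9×10^6 / 4926 = 1604 m³.

V ≈ 1600 m³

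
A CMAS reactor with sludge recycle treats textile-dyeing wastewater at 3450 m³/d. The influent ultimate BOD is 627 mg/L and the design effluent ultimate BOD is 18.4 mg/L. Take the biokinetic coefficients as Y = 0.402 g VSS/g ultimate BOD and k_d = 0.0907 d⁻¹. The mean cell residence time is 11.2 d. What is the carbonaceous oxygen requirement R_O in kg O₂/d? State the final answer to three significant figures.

R_O ≈ 1510 kg O₂/d

Y_obs = Y / (1 + k_d θ_c) = 0.402 / (1 + 0.0907 × 11.2) = 0.402 / 2.016 = 0.1994.
Mass of ultimate BOD removed per day: Q(S₀ − S) = 3450 × 608.6 g/m³ = 2100 kg/d.
Net sludge production P_X = 0.1994 × 2100 = 418.7 kg VSS/d.
Carbonaceous O₂ demand = substrate oxidised − cell-mass equivalent = 2100 − 1.42 × 418.7 = 1505 kg O₂/d.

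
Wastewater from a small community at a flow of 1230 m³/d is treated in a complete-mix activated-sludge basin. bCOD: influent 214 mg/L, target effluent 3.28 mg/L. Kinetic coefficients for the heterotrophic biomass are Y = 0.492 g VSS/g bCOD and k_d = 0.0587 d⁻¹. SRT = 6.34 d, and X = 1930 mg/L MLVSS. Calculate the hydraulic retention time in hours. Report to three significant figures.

τ ≈ 5.96 h

From the SRT design equation V = Y Q (S₀−S) θ_c / [X (1 + k_d θ_c)] = 0.492 × 1230 × (214 − 3.28) × 6.34 / [1930 × (1 + 0.0587 × 6.34)] = 8.08×10^5 / 2648 = 305.3 m³.
Hydraulic retention time τ = V/Q = 305.3 / 1230 = 0.2482 d = 5.957 h.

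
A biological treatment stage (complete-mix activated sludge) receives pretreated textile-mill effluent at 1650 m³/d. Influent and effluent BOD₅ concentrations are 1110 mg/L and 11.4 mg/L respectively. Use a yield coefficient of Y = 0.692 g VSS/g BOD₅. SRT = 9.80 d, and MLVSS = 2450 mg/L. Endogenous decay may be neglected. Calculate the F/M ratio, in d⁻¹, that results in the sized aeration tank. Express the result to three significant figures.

F/M ≈ 0.149 d⁻¹

V·X = Y·Q·ΔS·θ_c gives V = 0.692 × 1650 × (1110 − 11.4) × 9.80 / 2450 = 5018 m³.
F/M = Q·S₀ / (V·X) = 1650 × 1110 / (5018 × 2450) = 0.1490 g BOD₅·(g VSS·d)⁻¹.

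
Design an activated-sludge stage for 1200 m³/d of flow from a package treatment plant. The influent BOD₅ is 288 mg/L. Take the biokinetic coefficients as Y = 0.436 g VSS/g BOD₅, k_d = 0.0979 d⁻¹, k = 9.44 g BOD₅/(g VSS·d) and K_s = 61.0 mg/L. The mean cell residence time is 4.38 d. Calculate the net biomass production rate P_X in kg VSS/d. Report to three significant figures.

From the Monod/SRT balance for a CMAS, S = K_s·(1+k_d θ_c)/[θ_c·(Y k − k_d) − 1] = 61.0 × (1 + 0.0979 × 4.38) / [4.38 × (0.436 × 9.44 − 0.0979) − 1] = 87.16 / 16.60 = 5.251 mg/L.
The observed yield is Y_obs = Y/(1 + k_d·θ_c) = 0.436 / (1 + 0.0979 × 4.38) = 0.436 / 1.429 = 0.3052 g VSS per g BOD₅ removed.
Mass of BOD₅ removed per day: Q(S₀ − S) = 1200 × 282.8 g/m³ = 339.3 kg/d.
Net biomass production P_X = Y_obs × Q·(S₀ − S) = 0.3052 × 339.3 = 103.5 kg VSS/d.

P_X ≈ 104 kg VSS/d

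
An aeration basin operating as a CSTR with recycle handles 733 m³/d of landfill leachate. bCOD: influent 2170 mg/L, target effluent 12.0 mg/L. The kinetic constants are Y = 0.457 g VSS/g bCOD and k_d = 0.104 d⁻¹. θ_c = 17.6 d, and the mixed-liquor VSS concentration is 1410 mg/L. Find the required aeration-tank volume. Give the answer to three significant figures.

V ≈ 3190 m³

Rearranging the biomass balance for a CMAS with decay, V = Y·Q·ΔS·θ_c / [X·(1+k_d θ_c)] = 0.457 × 733 × (2170 − 12.0) × 17.6 / [1410 × (1 + 0.104 × 17.6)] = 1.27×10^7 / 3991 = 3188 m³.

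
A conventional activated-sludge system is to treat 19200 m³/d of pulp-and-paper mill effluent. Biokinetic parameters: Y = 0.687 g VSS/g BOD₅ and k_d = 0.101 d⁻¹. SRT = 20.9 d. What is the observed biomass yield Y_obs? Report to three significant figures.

Y_obs ≈ 0.221 g VSS/g BOD₅

The observed yield is Y_obs = Y/(1 + k_d·θ_c) = 0.687 / (1 + 0.101 × 20.9) = 0.687 / 3.111 = 0.2208 g VSS per g BOD₅ removed.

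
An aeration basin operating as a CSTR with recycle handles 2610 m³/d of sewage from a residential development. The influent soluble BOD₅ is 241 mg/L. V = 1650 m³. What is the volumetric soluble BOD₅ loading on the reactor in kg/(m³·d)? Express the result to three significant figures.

L_v = Q S₀ / V = 2610 × 241 × 10⁻³ / 1650 = 0.3812 kg/(m³·d).

L_v ≈ 0.381 kg soluble BOD₅/(m³·d)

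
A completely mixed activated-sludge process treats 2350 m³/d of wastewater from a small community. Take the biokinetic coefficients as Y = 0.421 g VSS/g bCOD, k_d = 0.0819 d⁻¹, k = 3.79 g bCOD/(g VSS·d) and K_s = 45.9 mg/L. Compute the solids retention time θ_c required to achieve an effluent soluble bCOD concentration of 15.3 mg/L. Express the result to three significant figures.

θ_c ≈ 3.15 d

Specific growth rate at S = 15.3 mg/L: μ = YkS/(K_s+S) = 0.421·3.79·15.3/(45.9+15.3) = 0.3989 d⁻¹.
Then 1/θ_c = μ − k_d = 0.3989 − 0.0819 = 0.3170 d⁻¹, giving θ_c = 3.155 d.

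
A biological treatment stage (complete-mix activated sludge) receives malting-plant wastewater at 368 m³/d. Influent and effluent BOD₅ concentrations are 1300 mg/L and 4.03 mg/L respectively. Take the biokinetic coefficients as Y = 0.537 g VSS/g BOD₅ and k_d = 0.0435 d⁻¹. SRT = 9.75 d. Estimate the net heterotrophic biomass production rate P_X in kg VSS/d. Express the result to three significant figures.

Observed yield with endogenous decay: Y_obs = Y / (1 + k_d·θ_c) = 0.537 / (1 + 0.0435 × 9.75) = 0.537 / 1.424 = 0.3771 g VSS/g BOD₅.
Substrate removed = Q·(S₀ − S) = 368 m³/d × (1300 − 4.03) g/m³ = 4.77×10^5 g/d = 476.9 kg/d.
So the net sludge growth is P_X = 0.3771 × 476.9 = 179.8 kg VSS/d.

P_X ≈ 180 kg VSS/d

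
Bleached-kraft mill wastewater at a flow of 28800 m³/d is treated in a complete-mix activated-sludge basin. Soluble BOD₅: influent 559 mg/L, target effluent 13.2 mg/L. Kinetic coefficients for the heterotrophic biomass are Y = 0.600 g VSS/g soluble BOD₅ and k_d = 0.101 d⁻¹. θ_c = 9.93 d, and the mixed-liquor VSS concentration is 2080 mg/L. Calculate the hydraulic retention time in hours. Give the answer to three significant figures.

τ ≈ 18.7 h

Rearranging the biomass balance for a CMAS with decay, V = Y·Q·ΔS·θ_c / [X·(1+k_d θ_c)] = 0.600 × 28800 × (559 − 13.2) × 9.93 / [2080 × (1 + 0.101 × 9.93)] = 9.37×10^7 / 4166 = 22480 m³.
Hydraulic retention time τ = V/Q = 22480 / 28800 = 0.7806 d = 18.73 h.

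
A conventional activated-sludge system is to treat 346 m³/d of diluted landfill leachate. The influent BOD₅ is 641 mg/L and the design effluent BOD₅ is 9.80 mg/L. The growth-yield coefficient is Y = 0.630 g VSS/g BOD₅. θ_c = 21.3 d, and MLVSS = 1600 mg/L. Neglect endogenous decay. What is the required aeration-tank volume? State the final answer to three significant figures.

With k_d = 0 the design equation reduces to V = Y Q (S₀−S) θ_c / X = 0.630 × 346 × (641 − 9.80) × 21.3 / 1600 = 1832 m³.

V ≈ 1830 m³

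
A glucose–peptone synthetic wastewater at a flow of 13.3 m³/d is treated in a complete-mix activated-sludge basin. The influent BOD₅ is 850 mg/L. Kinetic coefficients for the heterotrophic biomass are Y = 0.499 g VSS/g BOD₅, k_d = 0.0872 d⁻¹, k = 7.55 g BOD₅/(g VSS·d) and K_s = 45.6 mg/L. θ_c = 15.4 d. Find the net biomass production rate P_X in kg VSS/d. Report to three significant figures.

P_X ≈ 2.40 kg VSS/d

For a completely mixed reactor with recycle the Lawrence–McCarty relation gives S = K_s·(1 + k_d·θ_c) / [θ_c·(Y·k − k_d) − 1] = 45.6 × (1 + 0.0872 × 15.4) / [15.4 × (0.499 × 7.55 − 0.0872) − 1] = 106.8 / 55.68 = 1.919 mg/L.
The observed yield is Y_obs = Y/(1 + k_d·θ_c) = 0.499 / (1 + 0.0872 × 15.4) = 0.499 / 2.343 = 0.2130 g VSS per g BOD₅ removed.
Q·(S₀ − S) = 13.3 × (850 − 1.92) × 10⁻³ = 11.28 kg/d removed.
P_X = Y_obs · Q(S₀ − S) = 0.2130 × 11.28 = 2.402 kg VSS/d.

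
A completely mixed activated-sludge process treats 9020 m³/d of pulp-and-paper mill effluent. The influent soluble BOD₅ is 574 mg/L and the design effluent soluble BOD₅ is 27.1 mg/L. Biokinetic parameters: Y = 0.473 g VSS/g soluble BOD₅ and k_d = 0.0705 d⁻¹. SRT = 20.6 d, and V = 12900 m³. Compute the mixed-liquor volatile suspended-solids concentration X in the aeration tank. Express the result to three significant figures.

X ≈ 1520 mg/L

From V·X·(1 + k_d·θ_c) = Y·Q·(S₀ − S)·θ_c: X = 0.473 × 9020 × (574 − 27.1) × 20.6 / [12900 × (1 + 0.0705 × 20.6)] = 1519 mg/L.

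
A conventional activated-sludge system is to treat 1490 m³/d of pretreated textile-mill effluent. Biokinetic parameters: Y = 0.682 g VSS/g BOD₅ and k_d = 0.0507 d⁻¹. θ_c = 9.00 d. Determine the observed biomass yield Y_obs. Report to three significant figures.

The observed yield is Y_obs = Y/(1 + k_d·θ_c) = 0.682 / (1 + 0.0507 × 9.00) = 0.682 / 1.456 = 0.4683 g VSS per g BOD₅ removed.

Y_obs ≈ 0.468 g VSS/g BOD₅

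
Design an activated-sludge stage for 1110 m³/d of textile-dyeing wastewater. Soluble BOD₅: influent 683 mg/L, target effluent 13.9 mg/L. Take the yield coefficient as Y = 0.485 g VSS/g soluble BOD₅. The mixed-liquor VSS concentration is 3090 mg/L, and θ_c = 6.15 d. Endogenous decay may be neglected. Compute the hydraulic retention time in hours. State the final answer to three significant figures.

V·X = Y·Q·ΔS·θ_c gives V = 0.485 × 1110 × (683 − 13.9) × 6.15 / 3090 = 716.9 m³.
Hydraulic retention time τ = V/Q = 716.9 / 1110 = 0.6459 d = 15.50 h.

τ ≈ 15.5 h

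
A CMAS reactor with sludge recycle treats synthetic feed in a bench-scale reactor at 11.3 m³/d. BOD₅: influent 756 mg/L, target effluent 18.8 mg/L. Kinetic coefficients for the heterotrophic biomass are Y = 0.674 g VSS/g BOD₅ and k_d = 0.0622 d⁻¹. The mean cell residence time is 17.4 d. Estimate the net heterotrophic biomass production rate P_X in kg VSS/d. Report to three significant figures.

P_X ≈ 2.70 kg VSS/d

Y_obs = Y / (1 + k_d θ_c) = 0.674 / (1 + 0.0622 × 17.4) = 0.674 / 2.082 = 0.3237.
Substrate removed = Q·(S₀ − S) = 11.3 m³/d × (756 − 18.8) g/m³ = 8.33×10^3 g/d = 8.330 kg/d.
So the net sludge growth is P_X = 0.3237 × 8.330 = 2.696 kg VSS/d.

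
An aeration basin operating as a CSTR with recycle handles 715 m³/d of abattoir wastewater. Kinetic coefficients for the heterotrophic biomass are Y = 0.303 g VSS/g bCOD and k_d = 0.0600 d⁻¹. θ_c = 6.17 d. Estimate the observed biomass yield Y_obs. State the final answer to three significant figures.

Y_obs ≈ 0.221 g VSS/g bCOD

Correct the yield for decay: Y_obs = Y/(1 + k_d θ_c) = 0.303 / (1 + 0.0600 × 6.17) = 0.303 / 1.370 = 0.2211.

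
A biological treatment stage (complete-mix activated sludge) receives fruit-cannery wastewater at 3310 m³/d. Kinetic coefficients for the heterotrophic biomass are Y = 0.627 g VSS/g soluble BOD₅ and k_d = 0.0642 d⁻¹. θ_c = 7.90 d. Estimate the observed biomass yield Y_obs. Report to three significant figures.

Observed yield with endogenous decay: Y_obs = Y / (1 + k_d·θ_c) = 0.627 / (1 + 0.0642 × 7.90) = 0.627 / 1.507 = 0.4160 g VSS/g soluble BOD₅.

Y_obs ≈ 0.416 g VSS/g soluble BOD₅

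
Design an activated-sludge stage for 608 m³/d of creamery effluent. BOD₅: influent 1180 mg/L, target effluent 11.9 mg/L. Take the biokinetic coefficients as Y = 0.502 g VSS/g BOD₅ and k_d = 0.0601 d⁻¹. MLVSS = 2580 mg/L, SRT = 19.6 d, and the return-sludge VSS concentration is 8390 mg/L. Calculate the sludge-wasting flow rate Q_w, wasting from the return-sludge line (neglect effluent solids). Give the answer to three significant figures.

From the SRT design equation V = Y Q (S₀−S) θ_c / [X (1 + k_d θ_c)] = 0.502 × 608 × (1180 − 11.9) × 19.6 / [2580 × (1 + 0.0601 × 19.6)] = 6.99×10^6 / 5619 = 1244 m³.
Wasting from the return line (neglecting effluent solids): Q_w = V·X / (θ_c·X_r) = 1244 × 2580 / (19.6 × 8390) = 19.51 m³/d.

Q_w ≈ 19.5 m³/d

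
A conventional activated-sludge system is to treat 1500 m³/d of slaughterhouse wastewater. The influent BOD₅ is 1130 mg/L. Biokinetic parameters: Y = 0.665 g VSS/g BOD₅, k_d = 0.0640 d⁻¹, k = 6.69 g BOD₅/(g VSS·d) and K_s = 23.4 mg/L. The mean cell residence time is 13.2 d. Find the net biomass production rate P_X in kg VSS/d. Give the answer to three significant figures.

P_X ≈ 611 kg VSS/d

From the Monod/SRT balance for a CMAS, S = K_s·(1+k_d θ_c)/[θ_c·(Y k − k_d) − 1] = 23.4 × (1 + 0.0640 × 13.2) / [13.2 × (0.665 × 6.69 − 0.0640) − 1] = 43.17 / 56.88 = 0.7589 mg/L.
Observed yield with endogenous decay: Y_obs = Y / (1 + k_d·θ_c) = 0.665 / (1 + 0.0640 × 13.2) = 0.665 / 1.845 = 0.3605 g VSS/g BOD₅.
ΔS = 1130 − 0.759 = 1129 mg/L, so the substrate removal rate is 1500 × 1129/1000 = 1694 kg BOD₅/d.
Net biomass production P_X = Y_obs × Q·(S₀ − S) = 0.3605 × 1694 = 610.6 kg VSS/d.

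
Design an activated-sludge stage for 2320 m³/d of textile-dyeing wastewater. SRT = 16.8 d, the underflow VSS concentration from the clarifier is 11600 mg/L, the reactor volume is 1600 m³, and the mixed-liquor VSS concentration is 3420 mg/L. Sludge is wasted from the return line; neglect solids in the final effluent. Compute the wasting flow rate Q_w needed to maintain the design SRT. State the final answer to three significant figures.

Q_w ≈ 28.1 m³/d

θ_c = V·X/(Q_w·X_r) when wasting from the recycle, so Q_w = V·X/(θ_c·X_r) = 1600 × 3420 / (16.8 × 11600) = 28.08 m³/d.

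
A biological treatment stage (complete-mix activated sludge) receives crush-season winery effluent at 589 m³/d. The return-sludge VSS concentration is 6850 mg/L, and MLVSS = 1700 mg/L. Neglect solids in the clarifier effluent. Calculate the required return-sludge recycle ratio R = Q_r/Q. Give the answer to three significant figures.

R = Q_r/Q = X/(X_r − X) = 1700 / (6850 − 1700) = 0.3301.

R ≈ 0.330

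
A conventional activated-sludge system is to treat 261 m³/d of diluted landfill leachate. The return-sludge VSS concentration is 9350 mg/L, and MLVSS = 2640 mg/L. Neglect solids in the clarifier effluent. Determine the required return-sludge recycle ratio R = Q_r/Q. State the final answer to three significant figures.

R = Q_r/Q = X/(X_r − X) = 2640 / (9350 − 2640) = 0.3934.

R ≈ 0.393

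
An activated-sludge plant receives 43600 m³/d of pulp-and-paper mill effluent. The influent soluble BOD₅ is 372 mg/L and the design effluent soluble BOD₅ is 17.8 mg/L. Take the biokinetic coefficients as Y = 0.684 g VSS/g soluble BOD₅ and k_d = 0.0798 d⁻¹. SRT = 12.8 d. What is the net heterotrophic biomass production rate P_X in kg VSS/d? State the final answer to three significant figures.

P_X ≈ 5230 kg VSS/d

Observed yield with endogenous decay: Y_obs = Y / (1 + k_d·θ_c) = 0.684 / (1 + 0.0798 × 12.8) = 0.684 / 2.021 = 0.3384 g VSS/g soluble BOD₅.
ΔS = 372 − 17.8 = 354.2 mg/L, so the substrate removal rate is 43600 × 354.2/1000 = 15443 kg soluble BOD₅/d.
Net biomass production P_X = Y_obs × Q·(S₀ − S) = 0.3384 × 15443 = 5226 kg VSS/d.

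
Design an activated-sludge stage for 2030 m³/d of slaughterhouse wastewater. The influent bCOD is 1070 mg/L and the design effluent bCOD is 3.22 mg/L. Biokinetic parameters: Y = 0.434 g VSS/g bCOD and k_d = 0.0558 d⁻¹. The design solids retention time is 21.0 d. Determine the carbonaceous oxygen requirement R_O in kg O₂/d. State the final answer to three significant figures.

R_O ≈ 1550 kg O₂/d

The observed yield is Y_obs = Y/(1 + k_d·θ_c) = 0.434 / (1 + 0.0558 × 21.0) = 0.434 / 2.172 = 0.1998 g VSS per g bCOD removed.
Q·(S₀ − S) = 2030 × (1070 − 3.22) × 10⁻³ = 2166 kg/d removed.
P_X = Y_obs·Q·(S₀ − S) = 0.1998 × 2166 = 432.8 kg VSS/d.
R_O = Q·ΔS − 1.42 P_X = 2166 − 614.5 = 1551 kg O₂/d.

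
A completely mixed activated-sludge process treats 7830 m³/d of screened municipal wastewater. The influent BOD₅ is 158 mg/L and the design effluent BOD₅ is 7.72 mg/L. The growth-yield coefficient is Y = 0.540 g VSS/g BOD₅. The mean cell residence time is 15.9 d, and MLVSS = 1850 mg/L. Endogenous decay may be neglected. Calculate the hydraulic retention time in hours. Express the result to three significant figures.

With k_d = 0 the design equation reduces to V = Y Q (S₀−S) θ_c / X = 0.540 × 7830 × (158 − 7.72) × 15.9 / 1850 = 5461 m³.
HRT = V/Q = 5461 m³ / 7830 m³·d⁻¹ = 0.6975 d × 24 = 16.74 h.

τ ≈ 16.7 h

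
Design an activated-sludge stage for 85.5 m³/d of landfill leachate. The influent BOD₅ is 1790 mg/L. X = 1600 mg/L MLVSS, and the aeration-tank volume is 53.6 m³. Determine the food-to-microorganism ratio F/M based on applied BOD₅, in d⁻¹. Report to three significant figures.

F/M ≈ 1.78 d⁻¹

Food-to-microorganism ratio F/M = Q S₀ / (V X) = 85.5 × 1790 / (53.60 × 1600) = 1.785 d⁻¹.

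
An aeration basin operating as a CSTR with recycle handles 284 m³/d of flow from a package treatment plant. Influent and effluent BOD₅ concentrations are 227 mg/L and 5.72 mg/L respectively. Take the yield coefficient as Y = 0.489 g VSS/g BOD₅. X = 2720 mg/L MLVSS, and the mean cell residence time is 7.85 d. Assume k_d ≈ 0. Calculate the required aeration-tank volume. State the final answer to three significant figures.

V·X = Y·Q·ΔS·θ_c gives V = 0.489 × 284 × (227 − 5.72) × 7.85 / 2720 = 88.69 m³.

V ≈ 88.7 m³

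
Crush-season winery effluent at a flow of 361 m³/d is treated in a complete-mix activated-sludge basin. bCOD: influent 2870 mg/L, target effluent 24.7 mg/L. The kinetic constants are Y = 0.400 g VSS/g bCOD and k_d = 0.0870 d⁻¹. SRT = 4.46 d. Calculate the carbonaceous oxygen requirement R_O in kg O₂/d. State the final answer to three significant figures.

R_O ≈ 607 kg O₂/d

The observed yield is Y_obs = Y/(1 + k_d·θ_c) = 0.400 / (1 + 0.0870 × 4.46) = 0.400 / 1.388 = 0.2882 g VSS per g bCOD removed.
Q·(S₀ − S) = 361 × (2870 − 24.7) × 10⁻³ = 1027 kg/d removed.
Biomass synthesised: P_X = Y_obs × 1027 = 296.0 kg VSS/d.
Carbonaceous O₂ demand = substrate oxidised − cell-mass equivalent = 1027 − 1.42 × 296.0 = 606.8 kg O₂/d.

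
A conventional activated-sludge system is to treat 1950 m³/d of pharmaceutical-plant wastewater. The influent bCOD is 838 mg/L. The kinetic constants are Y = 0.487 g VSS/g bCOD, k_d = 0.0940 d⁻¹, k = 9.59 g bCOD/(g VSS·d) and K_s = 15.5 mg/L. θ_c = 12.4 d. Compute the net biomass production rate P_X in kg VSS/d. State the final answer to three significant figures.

From the Monod/SRT balance for a CMAS, S = K_s·(1+k_d θ_c)/[θ_c·(Y k − k_d) − 1] = 15.5 × (1 + 0.0940 × 12.4) / [12.4 × (0.487 × 9.59 − 0.0940) − 1] = 33.57 / 55.75 = 0.6021 mg/L.
Y_obs = Y / (1 + k_d θ_c) = 0.487 / (1 + 0.0940 × 12.4) = 0.487 / 2.166 = 0.2249.
Substrate removed = Q·(S₀ − S) = 1950 m³/d × (838 − 0.602) g/m³ = 1.63×10^6 g/d = 1633 kg/d.
Net biomass production P_X = Y_obs × Q·(S₀ − S) = 0.2249 × 1633 = 367.2 kg VSS/d.

P_X ≈ 367 kg VSS/d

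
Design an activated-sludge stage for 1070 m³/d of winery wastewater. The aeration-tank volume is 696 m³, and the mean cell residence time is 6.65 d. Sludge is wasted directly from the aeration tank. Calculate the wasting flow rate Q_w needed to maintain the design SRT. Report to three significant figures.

For wasting at MLVSS concentration, Q_w = V/θ_c = 696.0/6.65 = 104.7 m³/d.

Q_w ≈ 105 m³/d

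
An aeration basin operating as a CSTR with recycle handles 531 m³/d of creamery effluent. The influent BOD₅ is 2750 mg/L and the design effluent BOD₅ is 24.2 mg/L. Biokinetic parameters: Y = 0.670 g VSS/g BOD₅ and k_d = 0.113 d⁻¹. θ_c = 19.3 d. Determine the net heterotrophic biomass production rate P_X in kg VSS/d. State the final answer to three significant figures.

P_X ≈ 305 kg VSS/d

Y_obs = Y / (1 + k_d θ_c) = 0.670 / (1 + 0.113 × 19.3) = 0.670 / 3.181 = 0.2106.
Mass of BOD₅ removed per day: Q(S₀ − S) = 531 × 2726 g/m³ = 1447 kg/d.
Net biomass production P_X = Y_obs × Q·(S₀ − S) = 0.2106 × 1447 = 304.9 kg VSS/d.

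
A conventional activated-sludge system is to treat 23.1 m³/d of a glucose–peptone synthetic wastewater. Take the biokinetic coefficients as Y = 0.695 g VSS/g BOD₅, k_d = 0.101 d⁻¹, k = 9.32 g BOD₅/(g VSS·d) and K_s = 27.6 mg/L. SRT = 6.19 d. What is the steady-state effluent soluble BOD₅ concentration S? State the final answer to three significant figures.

Effluent substrate depends only on kinetics and SRT: S = K_s(1 + k_d θ_c) / [θ_c(Yk − k_d) − 1] = 27.6 × (1 + 0.101 × 6.19) / [6.19 × (0.695 × 9.32 − 0.101) − 1] = 44.86 / 38.47 = 1.166 mg/L.

S ≈ 1.17 mg/L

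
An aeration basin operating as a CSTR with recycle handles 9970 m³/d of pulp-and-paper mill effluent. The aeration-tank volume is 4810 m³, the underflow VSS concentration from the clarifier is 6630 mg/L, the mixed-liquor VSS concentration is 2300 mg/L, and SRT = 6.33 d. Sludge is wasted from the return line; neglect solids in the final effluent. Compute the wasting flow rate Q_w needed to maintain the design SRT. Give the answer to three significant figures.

Wasting from the return line (neglecting effluent solids): Q_w = V·X / (θ_c·X_r) = 4810 × 2300 / (6.33 × 6630) = 263.6 m³/d.

Q_w ≈ 264 m³/d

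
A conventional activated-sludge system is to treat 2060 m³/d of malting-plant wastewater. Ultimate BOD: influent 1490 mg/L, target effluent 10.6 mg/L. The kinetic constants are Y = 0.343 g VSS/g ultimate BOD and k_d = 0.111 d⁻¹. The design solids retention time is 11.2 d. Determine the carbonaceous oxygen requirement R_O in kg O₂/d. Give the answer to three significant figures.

Observed yield with endogenous decay: Y_obs = Y / (1 + k_d·θ_c) = 0.343 / (1 + 0.111 × 11.2) = 0.343 / 2.243 = 0.1529 g VSS/g ultimate BOD.
Mass of ultimate BOD removed per day: Q(S₀ − S) = 2060 × 1479 g/m³ = 3048 kg/d.
P_X = Y_obs·Q·(S₀ − S) = 0.1529 × 3048 = 466.0 kg VSS/d.
R_O = Q·ΔS − 1.42 P_X = 3048 − 661.7 = 2386 kg O₂/d.

R_O ≈ 2390 kg O₂/d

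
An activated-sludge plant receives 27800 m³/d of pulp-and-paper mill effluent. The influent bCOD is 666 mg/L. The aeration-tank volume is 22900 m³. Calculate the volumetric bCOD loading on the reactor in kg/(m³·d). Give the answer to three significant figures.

Volumetric loading L_v = Q·S₀ / V = 27800 × 666 g/m³ / 22900 m³ = 808.5 g/(m³·d) = 0.8085 kg bCOD/(m³·d).

L_v ≈ 0.809 kg bCOD/(m³·d)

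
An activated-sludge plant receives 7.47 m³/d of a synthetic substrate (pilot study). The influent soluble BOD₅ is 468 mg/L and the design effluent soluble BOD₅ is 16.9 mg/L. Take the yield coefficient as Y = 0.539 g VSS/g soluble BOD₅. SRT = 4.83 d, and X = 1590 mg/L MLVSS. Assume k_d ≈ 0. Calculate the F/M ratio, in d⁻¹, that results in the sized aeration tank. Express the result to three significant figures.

F/M ≈ 0.399 d⁻¹

V·X = Y·Q·ΔS·θ_c gives V = 0.539 × 7.47 × (468 − 16.9) × 4.83 / 1590 = 5.517 m³.
F/M = applied load / biomass = Q·S₀/(V·X) = 7.47 × 468 / (5.517 × 1590) = 0.3985 d⁻¹.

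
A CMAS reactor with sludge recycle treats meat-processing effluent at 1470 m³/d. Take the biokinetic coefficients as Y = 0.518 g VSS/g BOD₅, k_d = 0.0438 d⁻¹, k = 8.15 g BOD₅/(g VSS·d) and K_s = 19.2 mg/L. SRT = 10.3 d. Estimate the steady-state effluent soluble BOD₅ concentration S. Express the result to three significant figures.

S ≈ 0.663 mg/L

From the Monod/SRT balance for a CMAS, S = K_s·(1+k_d θ_c)/[θ_c·(Y k − k_d) − 1] = 19.2 × (1 + 0.0438 × 10.3) / [10.3 × (0.518 × 8.15 − 0.0438) − 1] = 27.86 / 42.03 = 0.6629 mg/L.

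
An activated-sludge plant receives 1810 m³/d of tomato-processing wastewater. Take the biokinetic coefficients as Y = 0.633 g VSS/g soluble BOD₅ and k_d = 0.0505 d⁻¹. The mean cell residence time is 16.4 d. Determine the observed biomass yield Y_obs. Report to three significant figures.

Observed yield with endogenous decay: Y_obs = Y / (1 + k_d·θ_c) = 0.633 / (1 + 0.0505 × 16.4) = 0.633 / 1.828 = 0.3462 g VSS/g soluble BOD₅.

Y_obs ≈ 0.346 g VSS/g soluble BOD₅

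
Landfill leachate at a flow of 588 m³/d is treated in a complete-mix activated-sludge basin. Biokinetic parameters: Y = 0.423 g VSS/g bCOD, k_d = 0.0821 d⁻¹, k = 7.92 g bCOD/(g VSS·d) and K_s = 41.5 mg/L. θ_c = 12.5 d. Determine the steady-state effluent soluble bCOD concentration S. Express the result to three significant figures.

S ≈ 2.11 mg/L

For a completely mixed reactor with recycle the Lawrence–McCarty relation gives S = K_s·(1 + k_d·θ_c) / [θ_c·(Y·k − k_d) − 1] = 41.5 × (1 + 0.0821 × 12.5) / [12.5 × (0.423 × 7.92 − 0.0821) − 1] = 84.09 / 39.85 = 2.110 mg/L.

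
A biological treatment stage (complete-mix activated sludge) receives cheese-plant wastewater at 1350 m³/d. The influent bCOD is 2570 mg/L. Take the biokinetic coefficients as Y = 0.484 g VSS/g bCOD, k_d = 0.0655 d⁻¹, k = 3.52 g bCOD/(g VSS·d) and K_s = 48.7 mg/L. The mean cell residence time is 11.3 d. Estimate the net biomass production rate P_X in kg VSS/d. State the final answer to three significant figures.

Effluent substrate depends only on kinetics and SRT: S = K_s(1 + k_d θ_c) / [θ_c(Yk − k_d) − 1] = 48.7 × (1 + 0.0655 × 11.3) / [11.3 × (0.484 × 3.52 − 0.0655) − 1] = 84.75 / 17.51 = 4.839 mg/L.
Correct the yield for decay: Y_obs = Y/(1 + k_d θ_c) = 0.484 / (1 + 0.0655 × 11.3) = 0.484 / 1.740 = 0.2781.
Substrate removed = Q·(S₀ − S) = 1350 m³/d × (2570 − 4.84) g/m³ = 3.46×10^6 g/d = 3463 kg/d.
P_X = Y_obs · Q(S₀ − S) = 0.2781 × 3463 = 963.2 kg VSS/d.

P_X ≈ 963 kg VSS/d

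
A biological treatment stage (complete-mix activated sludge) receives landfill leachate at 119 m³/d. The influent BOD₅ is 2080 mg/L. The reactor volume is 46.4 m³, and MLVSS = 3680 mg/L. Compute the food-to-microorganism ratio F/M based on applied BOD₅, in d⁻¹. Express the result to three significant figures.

F/M ≈ 1.45 d⁻¹

Food-to-microorganism ratio F/M = Q S₀ / (V X) = 119 × 2080 / (46.40 × 3680) = 1.450 d⁻¹.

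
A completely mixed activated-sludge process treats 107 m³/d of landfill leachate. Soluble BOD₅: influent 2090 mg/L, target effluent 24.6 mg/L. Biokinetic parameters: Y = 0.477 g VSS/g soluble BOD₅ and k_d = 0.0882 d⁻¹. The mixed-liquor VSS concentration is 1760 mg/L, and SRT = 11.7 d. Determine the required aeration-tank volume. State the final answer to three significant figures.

Steady-state biomass mass balance: V·X·(1 + k_d·θ_c) = Y·Q·(S₀ − S)·θ_c, so V = 0.477 × 107 × (2090 − 24.6) × 11.7 / [1760 × (1 + 0.0882 × 11.7)] = 1.23×10^6 / 3576 = 344.9 m³.

V ≈ 345 m³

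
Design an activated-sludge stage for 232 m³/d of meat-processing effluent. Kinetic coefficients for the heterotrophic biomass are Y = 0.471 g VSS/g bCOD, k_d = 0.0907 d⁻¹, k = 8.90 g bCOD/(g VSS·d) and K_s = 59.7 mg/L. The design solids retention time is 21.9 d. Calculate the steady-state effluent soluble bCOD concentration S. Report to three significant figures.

S ≈ 2.01 mg/L

From the Monod/SRT balance for a CMAS, S = K_s·(1+k_d θ_c)/[θ_c·(Y k − k_d) − 1] = 59.7 × (1 + 0.0907 × 21.9) / [21.9 × (0.471 × 8.90 − 0.0907) − 1] = 178.3 / 88.82 = 2.007 mg/L.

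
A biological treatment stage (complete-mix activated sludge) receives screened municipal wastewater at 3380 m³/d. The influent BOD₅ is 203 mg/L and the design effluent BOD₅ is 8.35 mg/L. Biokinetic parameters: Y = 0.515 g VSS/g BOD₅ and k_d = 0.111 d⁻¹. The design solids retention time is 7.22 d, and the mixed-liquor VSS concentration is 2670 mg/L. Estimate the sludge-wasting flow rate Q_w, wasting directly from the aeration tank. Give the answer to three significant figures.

Rearranging the biomass balance for a CMAS with decay, V = Y·Q·ΔS·θ_c / [X·(1+k_d θ_c)] = 0.515 × 3380 × (203 − 8.35) × 7.22 / [2670 × (1 + 0.111 × 7.22)] = 2.45×10^6 / 4810 = 508.6 m³.
With mixed-liquor wasting, θ_c = V/Q_w, so Q_w = V/θ_c = 508.6/7.22 = 70.45 m³/d.

Q_w ≈ 70.4 m³/d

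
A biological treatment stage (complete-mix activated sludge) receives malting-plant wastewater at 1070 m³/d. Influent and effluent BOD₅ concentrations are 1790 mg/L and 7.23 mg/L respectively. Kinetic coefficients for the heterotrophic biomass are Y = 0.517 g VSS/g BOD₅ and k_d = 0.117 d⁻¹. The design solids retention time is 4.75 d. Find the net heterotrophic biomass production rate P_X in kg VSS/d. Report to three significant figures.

P_X ≈ 634 kg VSS/d

Correct the yield for decay: Y_obs = Y/(1 + k_d θ_c) = 0.517 / (1 + 0.117 × 4.75) = 0.517 / 1.556 = 0.3323.
Mass of BOD₅ removed per day: Q(S₀ − S) = 1070 × 1783 g/m³ = 1908 kg/d.
Biomass produced: P_X = Y_obs·Q·ΔS = 0.3323 × 1908 ≈ 633.9 kg VSS/d.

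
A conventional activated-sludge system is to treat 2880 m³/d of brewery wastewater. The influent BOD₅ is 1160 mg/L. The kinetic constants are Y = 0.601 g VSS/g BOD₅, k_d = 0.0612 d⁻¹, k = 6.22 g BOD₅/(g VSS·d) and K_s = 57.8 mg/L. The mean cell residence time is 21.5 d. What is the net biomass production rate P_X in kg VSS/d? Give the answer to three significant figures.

P_X ≈ 866 kg VSS/d

For a completely mixed reactor with recycle the Lawrence–McCarty relation gives S = K_s·(1 + k_d·θ_c) / [θ_c·(Y·k − k_d) − 1] = 57.8 × (1 + 0.0612 × 21.5) / [21.5 × (0.601 × 6.22 − 0.0612) − 1] = 133.9 / 78.06 = 1.715 mg/L.
Y_obs = Y / (1 + k_d θ_c) = 0.601 / (1 + 0.0612 × 21.5) = 0.601 / 2.316 = 0.2595.
Substrate removed = Q·(S₀ − S) = 2880 m³/d × (1160 − 1.71) g/m³ = 3.34×10^6 g/d = 3336 kg/d.
P_X = Y_obs · Q(S₀ − S) = 0.2595 × 3336 = 865.7 kg VSS/d.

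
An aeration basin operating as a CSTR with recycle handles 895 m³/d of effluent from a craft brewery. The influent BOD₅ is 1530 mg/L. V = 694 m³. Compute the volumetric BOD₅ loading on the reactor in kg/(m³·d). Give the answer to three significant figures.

L_v ≈ 1.97 kg BOD₅/(m³·d)

Volumetric loading L_v = Q·S₀ / V = 895 × 1530 g/m³ / 694.0 m³ = 1973 g/(m³·d) = 1.973 kg BOD₅/(m³·d).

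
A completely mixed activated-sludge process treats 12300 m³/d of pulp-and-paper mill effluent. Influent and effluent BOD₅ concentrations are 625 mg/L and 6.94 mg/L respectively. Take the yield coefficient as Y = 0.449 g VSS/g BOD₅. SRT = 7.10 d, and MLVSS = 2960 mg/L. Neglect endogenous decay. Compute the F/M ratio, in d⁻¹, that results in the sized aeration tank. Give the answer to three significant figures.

F/M ≈ 0.317 d⁻¹

Biomass mass balance (decay neglected): V·X = Y·Q·(S₀ − S)·θ_c, so V = 0.449 × 12300 × (625 − 6.94) × 7.10 / 2960 = 8187 m³.
F/M = applied load / biomass = Q·S₀/(V·X) = 12300 × 625 / (8187 × 2960) = 0.3172 d⁻¹.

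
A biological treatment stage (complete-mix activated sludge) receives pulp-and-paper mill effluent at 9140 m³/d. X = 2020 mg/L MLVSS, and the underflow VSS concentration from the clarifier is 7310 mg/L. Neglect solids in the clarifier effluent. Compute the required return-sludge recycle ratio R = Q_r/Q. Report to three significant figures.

R = Q_r/Q = X/(X_r − X) = 2020 / (7310 − 2020) = 0.3819.

R ≈ 0.382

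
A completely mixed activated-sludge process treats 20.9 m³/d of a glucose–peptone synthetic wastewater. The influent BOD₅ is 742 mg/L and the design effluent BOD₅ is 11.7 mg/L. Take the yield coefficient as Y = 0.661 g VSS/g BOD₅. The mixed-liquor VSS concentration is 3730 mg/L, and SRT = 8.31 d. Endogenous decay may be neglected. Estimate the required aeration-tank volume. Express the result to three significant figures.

With k_d = 0 the design equation reduces to V = Y Q (S₀−S) θ_c / X = 0.661 × 20.9 × (742 − 11.7) × 8.31 / 3730 = 22.48 m³.

V ≈ 22.5 m³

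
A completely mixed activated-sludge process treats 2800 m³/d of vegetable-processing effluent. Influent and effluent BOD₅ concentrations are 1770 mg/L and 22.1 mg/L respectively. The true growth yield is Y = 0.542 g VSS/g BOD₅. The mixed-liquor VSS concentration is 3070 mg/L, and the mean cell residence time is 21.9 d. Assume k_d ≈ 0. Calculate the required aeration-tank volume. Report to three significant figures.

V ≈ 18900 m³

With k_d = 0 the design equation reduces to V = Y Q (S₀−S) θ_c / X = 0.542 × 2800 × (1770 − 22.1) × 21.9 / 3070 = 18923 m³.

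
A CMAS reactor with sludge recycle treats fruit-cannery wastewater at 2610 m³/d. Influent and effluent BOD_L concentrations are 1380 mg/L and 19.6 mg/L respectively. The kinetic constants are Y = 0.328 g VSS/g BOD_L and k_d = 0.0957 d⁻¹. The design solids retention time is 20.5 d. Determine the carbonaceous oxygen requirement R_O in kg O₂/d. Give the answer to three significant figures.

Observed yield with endogenous decay: Y_obs = Y / (1 + k_d·θ_c) = 0.328 / (1 + 0.0957 × 20.5) = 0.328 / 2.962 = 0.1107 g VSS/g BOD_L.
Q·(S₀ − S) = 2610 × (1380 − 19.6) × 10⁻³ = 3551 kg/d removed.
Biomass synthesised: P_X = Y_obs × 3551 = 393.2 kg VSS/d.
R_O = Q·(S₀ − S) − 1.42·P_X = 3551 − 1.42 × 393.2 = 2992 kg O₂/d.

R_O ≈ 2990 kg O₂/d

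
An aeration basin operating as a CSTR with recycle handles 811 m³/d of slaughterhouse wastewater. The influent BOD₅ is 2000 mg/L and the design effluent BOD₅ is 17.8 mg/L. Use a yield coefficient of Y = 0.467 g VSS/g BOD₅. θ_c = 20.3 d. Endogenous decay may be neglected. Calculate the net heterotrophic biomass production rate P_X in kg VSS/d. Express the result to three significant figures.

No decay correction is needed, so Y_obs = Y = 0.467.
Q·(S₀ − S) = 811 × (2000 − 17.8) × 10⁻³ = 1608 kg/d removed.
Biomass produced: P_X = Y_obs·Q·ΔS = 0.4670 × 1608 ≈ 750.7 kg VSS/d.

P_X ≈ 751 kg VSS/d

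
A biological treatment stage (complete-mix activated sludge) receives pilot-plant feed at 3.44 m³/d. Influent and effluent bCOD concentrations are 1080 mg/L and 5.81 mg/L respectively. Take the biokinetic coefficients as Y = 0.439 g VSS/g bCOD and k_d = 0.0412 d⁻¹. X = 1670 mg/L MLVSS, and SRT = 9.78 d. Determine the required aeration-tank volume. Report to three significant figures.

V ≈ 6.77 m³

Steady-state biomass mass balance: V·X·(1 + k_d·θ_c) = Y·Q·(S₀ − S)·θ_c, so V = 0.439 × 3.44 × (1080 − 5.81) × 9.78 / [1670 × (1 + 0.0412 × 9.78)] = 1.59×10^4 / 2343 = 6.772 m³.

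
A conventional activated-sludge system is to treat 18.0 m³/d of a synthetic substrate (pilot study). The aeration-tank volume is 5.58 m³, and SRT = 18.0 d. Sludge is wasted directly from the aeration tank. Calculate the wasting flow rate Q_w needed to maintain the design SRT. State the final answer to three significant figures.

For wasting at MLVSS concentration, Q_w = V/θ_c = 5.580/18.0 = 0.3100 m³/d.

Q_w ≈ 0.310 m³/d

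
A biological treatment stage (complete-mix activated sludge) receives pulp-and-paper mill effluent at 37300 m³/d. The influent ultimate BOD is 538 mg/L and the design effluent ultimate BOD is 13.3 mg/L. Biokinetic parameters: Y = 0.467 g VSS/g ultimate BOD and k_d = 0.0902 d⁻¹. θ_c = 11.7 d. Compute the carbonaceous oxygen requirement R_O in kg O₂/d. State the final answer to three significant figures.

R_O ≈ 13300 kg O₂/d

Observed yield with endogenous decay: Y_obs = Y / (1 + k_d·θ_c) = 0.467 / (1 + 0.0902 × 11.7) = 0.467 / 2.055 = 0.2272 g VSS/g ultimate BOD.
ΔS = 538 − 13.3 = 524.7 mg/L, so the substrate removal rate is 37300 × 524.7/1000 = 19571 kg ultimate BOD/d.
Biomass synthesised: P_X = Y_obs × 19571 = 4447 kg VSS/d.
R_O = Q·(S₀ − S) − 1.42·P_X = 19571 − 1.42 × 4447 = 13257 kg O₂/d.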